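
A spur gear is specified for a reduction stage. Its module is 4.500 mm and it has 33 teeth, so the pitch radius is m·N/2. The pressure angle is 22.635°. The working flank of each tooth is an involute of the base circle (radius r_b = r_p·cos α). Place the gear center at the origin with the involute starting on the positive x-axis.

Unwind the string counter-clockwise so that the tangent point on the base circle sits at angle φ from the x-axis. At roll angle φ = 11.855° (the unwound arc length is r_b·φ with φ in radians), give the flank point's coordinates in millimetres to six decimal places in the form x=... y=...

pitch radius r_p = m·N/2 = 4.500·33/2 = 74.250000
base radius r_b = r_p·cos α = 74.250000·cos 22.635° = 68.530915
roll angle φ = 11.855° = 0.20690878 rad
x = r_b·(cos φ + φ·sin φ) = 68.530915·(0.97867064 + 0.20690878·0.20543560) = 69.982199
y = r_b·(sin φ − φ·cos φ) = 68.530915·(0.20543560 − 0.20690878·0.97867064) = 0.201485

x=69.982199 y=0.201485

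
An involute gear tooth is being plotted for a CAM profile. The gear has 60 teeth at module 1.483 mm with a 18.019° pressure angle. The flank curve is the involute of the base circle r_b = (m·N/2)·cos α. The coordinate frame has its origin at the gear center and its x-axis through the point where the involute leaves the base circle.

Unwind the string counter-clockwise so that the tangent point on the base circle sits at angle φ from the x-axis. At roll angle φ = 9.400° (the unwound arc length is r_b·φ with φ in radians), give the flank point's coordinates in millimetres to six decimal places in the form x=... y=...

pitch radius r_p = m·N/2 = 1.483·60/2 = 44.490000
base radius r_b = r_p·cos α = 44.490000·cos 18.019° = 42.307943
roll angle φ = 9.400° = 0.16406095 rad
x = r_b·(cos φ + φ·sin φ) = 42.307943·(0.98657216 + 0.16406095·0.16332596) = 42.873498
y = r_b·(sin φ − φ·cos φ) = 42.307943·(0.16332596 − 0.16406095·0.98657216) = 0.062108

x=42.873498 y=0.062108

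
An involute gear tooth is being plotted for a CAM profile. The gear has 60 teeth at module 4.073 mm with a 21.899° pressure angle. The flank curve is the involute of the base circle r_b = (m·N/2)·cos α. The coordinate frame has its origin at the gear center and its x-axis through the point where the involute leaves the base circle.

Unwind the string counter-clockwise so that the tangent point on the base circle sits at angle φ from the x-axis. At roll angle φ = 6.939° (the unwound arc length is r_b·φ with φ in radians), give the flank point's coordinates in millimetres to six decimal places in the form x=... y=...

pitch radius r_p = m·N/2 = 4.073·60/2 = 122.190000
base radius r_b = r_p·cos α = 122.190000·cos 21.899° = 113.373107
roll angle φ = 6.939° = 0.12110840 rad
x = r_b·(cos φ + φ·sin φ) = 113.373107·(0.99267534 + 0.12110840·0.12081256) = 114.201497
y = r_b·(sin φ − φ·cos φ) = 113.373107·(0.12081256 − 0.12110840·0.99267534) = 0.067031

x=114.201497 y=0.067031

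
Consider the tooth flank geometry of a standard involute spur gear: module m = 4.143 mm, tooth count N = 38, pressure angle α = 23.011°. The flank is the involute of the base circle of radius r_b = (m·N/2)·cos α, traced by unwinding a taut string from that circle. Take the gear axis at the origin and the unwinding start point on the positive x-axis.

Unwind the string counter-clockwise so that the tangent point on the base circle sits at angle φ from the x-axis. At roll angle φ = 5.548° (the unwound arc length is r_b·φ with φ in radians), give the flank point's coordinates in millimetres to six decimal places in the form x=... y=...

pitch radius r_p = m·N/2 = 4.143·38/2 = 78.717000
base radius r_b = r_p·cos α = 78.717000·cos 23.011° = 72.453474
roll angle φ = 5.548° = 0.09683087 rad
x = r_b·(cos φ + φ·sin φ) = 72.453474·(0.99531555 + 0.09683087·0.09667962) = 72.792348
y = r_b·(sin φ − φ·cos φ) = 72.453474·(0.09667962 − 0.09683087·0.99531555) = 0.021906

x=72.792348 y=0.021906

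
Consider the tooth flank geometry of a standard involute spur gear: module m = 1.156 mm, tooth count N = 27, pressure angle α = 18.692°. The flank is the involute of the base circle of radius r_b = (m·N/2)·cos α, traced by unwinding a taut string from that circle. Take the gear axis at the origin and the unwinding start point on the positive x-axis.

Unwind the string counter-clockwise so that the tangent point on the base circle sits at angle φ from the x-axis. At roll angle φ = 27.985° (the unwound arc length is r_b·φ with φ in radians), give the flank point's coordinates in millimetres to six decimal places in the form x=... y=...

pitch radius r_p = m·N/2 = 1.156·27/2 = 15.606000
base radius r_b = r_p·cos α = 15.606000·cos 18.692° = 14.782862
roll angle φ = 27.985° = 0.48843039 rad
x = r_b·(cos φ + φ·sin φ) = 14.782862·(0.88307047 + 0.48843039·0.46924039) = 16.442412
y = r_b·(sin φ − φ·cos φ) = 14.782862·(0.46924039 − 0.48843039·0.88307047) = 0.560595

x=16.442412 y=0.560595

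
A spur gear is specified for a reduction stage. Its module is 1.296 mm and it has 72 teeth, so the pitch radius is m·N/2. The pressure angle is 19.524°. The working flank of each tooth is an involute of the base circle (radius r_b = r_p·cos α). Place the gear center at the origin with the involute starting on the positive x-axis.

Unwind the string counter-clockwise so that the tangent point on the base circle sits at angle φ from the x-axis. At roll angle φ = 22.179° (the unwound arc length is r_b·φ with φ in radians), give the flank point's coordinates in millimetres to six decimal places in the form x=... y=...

pitch radius r_p = m·N/2 = 1.296·72/2 = 46.656000
base radius r_b = r_p·cos α = 46.656000·cos 19.524° = 43.973354
roll angle φ = 22.179° = 0.38709657 rad
x = r_b·(cos φ + φ·sin φ) = 43.973354·(0.92600901 + 0.38709657·0.37750141) = 47.145526
y = r_b·(sin φ − φ·cos φ) = 43.973354·(0.37750141 − 0.38709657·0.92600901) = 0.837538

x=47.145526 y=0.837538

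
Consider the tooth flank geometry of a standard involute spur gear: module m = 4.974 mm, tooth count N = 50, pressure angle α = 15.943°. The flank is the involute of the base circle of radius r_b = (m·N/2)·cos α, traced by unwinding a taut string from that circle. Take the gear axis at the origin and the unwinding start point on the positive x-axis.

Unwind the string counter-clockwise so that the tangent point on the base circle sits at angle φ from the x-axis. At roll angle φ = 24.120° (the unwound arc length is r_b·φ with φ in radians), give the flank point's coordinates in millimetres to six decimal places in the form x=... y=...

pitch radius r_p = m·N/2 = 4.974·50/2 = 124.350000
base radius r_b = r_p·cos α = 124.350000·cos 15.943° = 119.566931
roll angle φ = 24.120° = 0.42097342 rad
x = r_b·(cos φ + φ·sin φ) = 119.566931·(0.91269159 + 0.42097342·0.40864907) = 129.696879
y = r_b·(sin φ − φ·cos φ) = 119.566931·(0.40864907 − 0.42097342·0.91269159) = 2.921042

x=129.696879 y=2.921042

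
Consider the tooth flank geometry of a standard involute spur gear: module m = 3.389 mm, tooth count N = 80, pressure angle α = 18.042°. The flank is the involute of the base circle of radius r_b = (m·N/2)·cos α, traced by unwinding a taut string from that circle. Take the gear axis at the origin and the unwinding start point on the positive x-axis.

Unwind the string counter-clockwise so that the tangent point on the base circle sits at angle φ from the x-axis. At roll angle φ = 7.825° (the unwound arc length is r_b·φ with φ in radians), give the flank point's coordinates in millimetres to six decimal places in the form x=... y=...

pitch radius r_p = m·N/2 = 3.389·80/2 = 135.560000
base radius r_b = r_p·cos α = 135.560000·cos 18.042° = 128.894479
roll angle φ = 7.825° = 0.13657201 rad
x = r_b·(cos φ + φ·sin φ) = 128.894479·(0.99068853 + 0.13657201·0.13614785) = 130.090945
y = r_b·(sin φ − φ·cos φ) = 128.894479·(0.13614785 − 0.13657201·0.99068853) = 0.109242

x=130.090945 y=0.109242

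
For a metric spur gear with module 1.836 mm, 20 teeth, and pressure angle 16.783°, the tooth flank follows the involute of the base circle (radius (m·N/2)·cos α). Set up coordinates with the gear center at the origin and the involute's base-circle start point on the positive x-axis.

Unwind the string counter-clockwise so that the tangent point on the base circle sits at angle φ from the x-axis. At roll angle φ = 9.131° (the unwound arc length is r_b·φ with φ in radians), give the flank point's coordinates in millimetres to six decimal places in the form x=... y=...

x=17.799763 y=0.023655

pitch radius r_p = m·N/2 = 1.836·20/2 = 18.360000
base radius r_b = r_p·cos α = 18.360000·cos 16.783° = 17.577960
roll angle φ = 9.131° = 0.15936601 rad
x = r_b·(cos φ + φ·sin φ) = 17.577960·(0.98732809 + 0.15936601·0.15869229) = 17.799763
y = r_b·(sin φ − φ·cos φ) = 17.577960·(0.15869229 − 0.15936601·0.98732809) = 0.023655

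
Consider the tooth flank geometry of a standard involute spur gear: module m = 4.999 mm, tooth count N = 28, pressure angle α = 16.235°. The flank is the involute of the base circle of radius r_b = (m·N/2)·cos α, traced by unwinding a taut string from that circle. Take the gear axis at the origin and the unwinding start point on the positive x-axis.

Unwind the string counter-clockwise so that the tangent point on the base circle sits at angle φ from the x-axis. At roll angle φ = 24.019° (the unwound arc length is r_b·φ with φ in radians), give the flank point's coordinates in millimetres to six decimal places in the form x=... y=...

pitch radius r_p = m·N/2 = 4.999·28/2 = 69.986000
base radius r_b = r_p·cos α = 69.986000·cos 16.235° = 67.195174
roll angle φ = 24.019° = 0.41921063 rad
x = r_b·(cos φ + φ·sin φ) = 67.195174·(0.91341053 + 0.41921063·0.40703956) = 72.842649
y = r_b·(sin φ − φ·cos φ) = 67.195174·(0.40703956 − 0.41921063·0.91341053) = 1.621296

x=72.842649 y=1.621296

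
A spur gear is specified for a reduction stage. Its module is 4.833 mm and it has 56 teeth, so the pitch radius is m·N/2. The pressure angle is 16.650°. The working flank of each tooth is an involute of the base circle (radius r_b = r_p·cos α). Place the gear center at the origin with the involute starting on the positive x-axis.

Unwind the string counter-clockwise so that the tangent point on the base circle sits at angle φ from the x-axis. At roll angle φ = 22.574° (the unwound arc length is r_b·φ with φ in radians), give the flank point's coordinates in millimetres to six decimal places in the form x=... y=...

pitch radius r_p = m·N/2 = 4.833·56/2 = 135.324000
base radius r_b = r_p·cos α = 135.324000·cos 16.650° = 129.650257
roll angle φ = 22.574° = 0.39399063 rad
x = r_b·(cos φ + φ·sin φ) = 129.650257·(0.92338451 + 0.39399063·0.38387634) = 139.325821
y = r_b·(sin φ − φ·cos φ) = 129.650257·(0.38387634 − 0.39399063·0.92338451) = 2.602276

x=139.325821 y=2.602276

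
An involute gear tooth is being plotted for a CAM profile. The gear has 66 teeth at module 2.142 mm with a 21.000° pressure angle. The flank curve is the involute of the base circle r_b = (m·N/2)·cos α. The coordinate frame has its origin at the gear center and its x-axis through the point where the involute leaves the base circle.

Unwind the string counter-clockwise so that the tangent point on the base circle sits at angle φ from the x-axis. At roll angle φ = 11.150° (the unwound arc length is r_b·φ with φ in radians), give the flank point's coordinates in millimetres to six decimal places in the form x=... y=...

pitch radius r_p = m·N/2 = 2.142·66/2 = 70.686000
base radius r_b = r_p·cos α = 70.686000·cos 21.000° = 65.991066
roll angle φ = 11.150° = 0.19460421 rad
x = r_b·(cos φ + φ·sin φ) = 65.991066·(0.98112428 + 0.19460421·0.19337823) = 67.228828
y = r_b·(sin φ − φ·cos φ) = 65.991066·(0.19337823 − 0.19460421·0.98112428) = 0.161501

x=67.228828 y=0.161501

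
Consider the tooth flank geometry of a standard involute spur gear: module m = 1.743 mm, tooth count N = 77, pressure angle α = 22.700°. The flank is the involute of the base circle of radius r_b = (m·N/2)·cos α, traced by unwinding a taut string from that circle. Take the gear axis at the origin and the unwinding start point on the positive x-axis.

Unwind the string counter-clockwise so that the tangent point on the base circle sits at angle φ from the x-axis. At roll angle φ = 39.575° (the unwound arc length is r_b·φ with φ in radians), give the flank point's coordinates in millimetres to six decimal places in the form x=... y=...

x=74.959730 y=6.481167

pitch radius r_p = m·N/2 = 1.743·77/2 = 67.105500
base radius r_b = r_p·cos α = 67.105500·cos 22.700° = 61.907380
roll angle φ = 39.575° = 0.69071405 rad
x = r_b·(cos φ + φ·sin φ) = 61.907380·(0.77079130 + 0.69071405·0.63708773) = 74.959730
y = r_b·(sin φ − φ·cos φ) = 61.907380·(0.63708773 − 0.69071405·0.77079130) = 6.481167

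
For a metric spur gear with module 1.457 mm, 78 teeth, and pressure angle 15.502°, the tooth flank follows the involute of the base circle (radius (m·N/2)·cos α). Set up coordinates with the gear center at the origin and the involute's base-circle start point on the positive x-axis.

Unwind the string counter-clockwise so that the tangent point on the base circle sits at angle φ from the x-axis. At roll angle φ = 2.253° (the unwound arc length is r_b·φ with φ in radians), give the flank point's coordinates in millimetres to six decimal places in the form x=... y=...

pitch radius r_p = m·N/2 = 1.457·78/2 = 56.823000
base radius r_b = r_p·cos α = 56.823000·cos 15.502° = 54.755843
roll angle φ = 2.253° = 0.03932227 rad
x = r_b·(cos φ + φ·sin φ) = 54.755843·(0.99922698 + 0.03932227·0.03931214) = 54.798160
y = r_b·(sin φ − φ·cos φ) = 54.755843·(0.03931214 − 0.03932227·0.99922698) = 0.001110

x=54.798160 y=0.001110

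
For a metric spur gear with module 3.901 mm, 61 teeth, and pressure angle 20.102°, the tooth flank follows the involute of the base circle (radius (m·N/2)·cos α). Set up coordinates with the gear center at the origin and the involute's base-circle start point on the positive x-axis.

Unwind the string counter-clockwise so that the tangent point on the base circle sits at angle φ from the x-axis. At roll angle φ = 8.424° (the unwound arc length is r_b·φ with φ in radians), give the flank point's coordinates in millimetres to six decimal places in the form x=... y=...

pitch radius r_p = m·N/2 = 3.901·61/2 = 118.980500
base radius r_b = r_p·cos α = 118.980500·cos 20.102° = 111.732476
roll angle φ = 8.424° = 0.14702654 rad
x = r_b·(cos φ + φ·sin φ) = 111.732476·(0.98921106 + 0.14702654·0.14649740) = 112.933607
y = r_b·(sin φ − φ·cos φ) = 111.732476·(0.14649740 − 0.14702654·0.98921106) = 0.118115

x=112.933607 y=0.118115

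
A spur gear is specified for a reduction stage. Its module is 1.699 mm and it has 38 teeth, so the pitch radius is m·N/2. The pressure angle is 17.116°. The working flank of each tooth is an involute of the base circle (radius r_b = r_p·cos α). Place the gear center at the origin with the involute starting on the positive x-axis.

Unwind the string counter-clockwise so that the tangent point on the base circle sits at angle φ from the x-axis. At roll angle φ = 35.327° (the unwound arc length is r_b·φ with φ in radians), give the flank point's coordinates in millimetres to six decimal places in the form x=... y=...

x=36.169863 y=2.320084

pitch radius r_p = m·N/2 = 1.699·38/2 = 32.281000
base radius r_b = r_p·cos α = 32.281000·cos 17.116° = 30.851302
roll angle φ = 35.327° = 0.61657246 rad
x = r_b·(cos φ + φ·sin φ) = 30.851302·(0.81586519 + 0.61657246·0.57824216) = 36.169863
y = r_b·(sin φ − φ·cos φ) = 30.851302·(0.57824216 − 0.61657246·0.81586519) = 2.320084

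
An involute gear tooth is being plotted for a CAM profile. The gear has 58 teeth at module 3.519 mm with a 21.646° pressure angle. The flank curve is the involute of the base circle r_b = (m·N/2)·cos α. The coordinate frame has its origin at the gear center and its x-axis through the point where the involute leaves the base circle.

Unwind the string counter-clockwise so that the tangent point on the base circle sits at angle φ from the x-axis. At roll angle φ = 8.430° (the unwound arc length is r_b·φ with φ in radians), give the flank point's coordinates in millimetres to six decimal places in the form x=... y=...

pitch radius r_p = m·N/2 = 3.519·58/2 = 102.051000
base radius r_b = r_p·cos α = 102.051000·cos 21.646° = 94.854428
roll angle φ = 8.430° = 0.14713126 rad
x = r_b·(cos φ + φ·sin φ) = 94.854428·(0.98919571 + 0.14713126·0.14660099) = 95.875565
y = r_b·(sin φ − φ·cos φ) = 94.854428·(0.14660099 − 0.14713126·0.98919571) = 0.100487

x=95.875565 y=0.100487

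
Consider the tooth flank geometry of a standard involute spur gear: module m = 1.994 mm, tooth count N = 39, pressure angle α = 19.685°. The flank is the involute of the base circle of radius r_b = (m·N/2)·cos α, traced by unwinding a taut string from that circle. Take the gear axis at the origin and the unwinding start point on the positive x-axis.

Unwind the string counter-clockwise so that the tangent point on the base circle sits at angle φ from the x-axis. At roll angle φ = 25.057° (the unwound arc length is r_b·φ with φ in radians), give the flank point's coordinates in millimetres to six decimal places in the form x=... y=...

pitch radius r_p = m·N/2 = 1.994·39/2 = 38.883000
base radius r_b = r_p·cos α = 38.883000·cos 19.685° = 36.610629
roll angle φ = 25.057° = 0.43732715 rad
x = r_b·(cos φ + φ·sin φ) = 36.610629·(0.90588690 + 0.43732715·0.42351968) = 39.945988
y = r_b·(sin φ − φ·cos φ) = 36.610629·(0.42351968 − 0.43732715·0.90588690) = 1.001328

x=39.945988 y=1.001328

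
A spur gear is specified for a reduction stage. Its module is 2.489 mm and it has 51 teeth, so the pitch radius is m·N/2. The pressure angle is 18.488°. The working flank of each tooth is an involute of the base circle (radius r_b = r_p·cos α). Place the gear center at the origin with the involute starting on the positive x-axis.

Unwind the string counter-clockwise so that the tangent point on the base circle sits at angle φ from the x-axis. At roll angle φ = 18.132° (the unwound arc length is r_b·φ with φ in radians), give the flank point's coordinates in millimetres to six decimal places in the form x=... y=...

pitch radius r_p = m·N/2 = 2.489·51/2 = 63.469500
base radius r_b = r_p·cos α = 63.469500·cos 18.488° = 60.193845
roll angle φ = 18.132° = 0.31646310 rad
x = r_b·(cos φ + φ·sin φ) = 60.193845·(0.95034207 + 0.31646310·0.31120725) = 63.132971
y = r_b·(sin φ − φ·cos φ) = 60.193845·(0.31120725 − 0.31646310·0.95034207) = 0.629571

x=63.132971 y=0.629571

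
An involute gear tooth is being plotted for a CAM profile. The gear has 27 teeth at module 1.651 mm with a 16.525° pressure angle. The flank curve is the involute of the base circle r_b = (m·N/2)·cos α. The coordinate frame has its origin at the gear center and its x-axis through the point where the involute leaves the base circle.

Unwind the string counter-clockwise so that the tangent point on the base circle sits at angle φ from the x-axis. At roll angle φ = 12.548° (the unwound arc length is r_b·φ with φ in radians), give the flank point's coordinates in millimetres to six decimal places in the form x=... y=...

x=21.874192 y=0.074458

pitch radius r_p = m·N/2 = 1.651·27/2 = 22.288500
base radius r_b = r_p·cos α = 22.288500·cos 16.525° = 21.367890
roll angle φ = 12.548° = 0.21900391 rad
x = r_b·(cos φ + φ·sin φ) = 21.367890·(0.97611434 + 0.21900391·0.21725744) = 21.874192
y = r_b·(sin φ − φ·cos φ) = 21.367890·(0.21725744 − 0.21900391·0.97611434) = 0.074458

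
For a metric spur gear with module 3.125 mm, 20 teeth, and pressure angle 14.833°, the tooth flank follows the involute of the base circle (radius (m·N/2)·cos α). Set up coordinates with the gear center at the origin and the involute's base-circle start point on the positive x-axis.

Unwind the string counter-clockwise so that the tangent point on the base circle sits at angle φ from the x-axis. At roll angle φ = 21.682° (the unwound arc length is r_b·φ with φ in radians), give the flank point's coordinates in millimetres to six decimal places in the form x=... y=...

pitch radius r_p = m·N/2 = 3.125·20/2 = 31.250000
base radius r_b = r_p·cos α = 31.250000·cos 14.833° = 30.208628
roll angle φ = 21.682° = 0.37842229 rad
x = r_b·(cos φ + φ·sin φ) = 30.208628·(0.92924869 + 0.37842229·0.36945484) = 32.294795
y = r_b·(sin φ − φ·cos φ) = 30.208628·(0.36945484 − 0.37842229·0.92924869) = 0.537908

x=32.294795 y=0.537908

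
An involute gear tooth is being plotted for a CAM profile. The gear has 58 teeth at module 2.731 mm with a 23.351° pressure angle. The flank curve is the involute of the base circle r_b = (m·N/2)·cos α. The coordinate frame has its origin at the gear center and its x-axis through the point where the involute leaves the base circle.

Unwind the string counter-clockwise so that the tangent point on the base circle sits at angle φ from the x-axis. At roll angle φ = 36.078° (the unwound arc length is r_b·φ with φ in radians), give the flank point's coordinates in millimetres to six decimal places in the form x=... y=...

x=85.729465 y=5.814692

pitch radius r_p = m·N/2 = 2.731·58/2 = 79.199000
base radius r_b = r_p·cos α = 79.199000·cos 23.351° = 72.712122
roll angle φ = 36.078° = 0.62967989 rad
x = r_b·(cos φ + φ·sin φ) = 72.712122·(0.80821606 + 0.62967989·0.58888607) = 85.729465
y = r_b·(sin φ − φ·cos φ) = 72.712122·(0.58888607 − 0.62967989·0.80821606) = 5.814692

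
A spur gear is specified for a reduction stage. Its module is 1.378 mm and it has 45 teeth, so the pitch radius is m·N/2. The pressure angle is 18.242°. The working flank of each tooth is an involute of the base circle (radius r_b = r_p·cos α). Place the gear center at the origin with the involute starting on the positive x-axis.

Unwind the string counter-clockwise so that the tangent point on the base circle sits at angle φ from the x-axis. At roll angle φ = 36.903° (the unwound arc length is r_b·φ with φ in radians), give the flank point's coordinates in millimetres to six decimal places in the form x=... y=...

x=34.935602 y=2.515413

pitch radius r_p = m·N/2 = 1.378·45/2 = 31.005000
base radius r_b = r_p·cos α = 31.005000·cos 18.242° = 29.446777
roll angle φ = 36.903° = 0.64407885 rad
x = r_b·(cos φ + φ·sin φ) = 29.446777·(0.79965322 + 0.64407885·0.60046210) = 34.935602
y = r_b·(sin φ − φ·cos φ) = 29.446777·(0.60046210 − 0.64407885·0.79965322) = 2.515413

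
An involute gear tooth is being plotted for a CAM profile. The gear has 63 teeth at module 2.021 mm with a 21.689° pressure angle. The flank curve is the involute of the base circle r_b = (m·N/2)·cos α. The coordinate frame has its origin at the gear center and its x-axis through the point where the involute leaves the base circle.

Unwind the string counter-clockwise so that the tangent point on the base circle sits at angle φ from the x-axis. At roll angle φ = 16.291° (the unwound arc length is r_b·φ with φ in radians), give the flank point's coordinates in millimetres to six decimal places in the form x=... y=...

pitch radius r_p = m·N/2 = 2.021·63/2 = 63.661500
base radius r_b = r_p·cos α = 63.661500·cos 21.689° = 59.154491
roll angle φ = 16.291° = 0.28433159 rad
x = r_b·(cos φ + φ·sin φ) = 59.154491·(0.95984937 + 0.28433159·0.28051594) = 61.497536
y = r_b·(sin φ − φ·cos φ) = 59.154491·(0.28051594 − 0.28433159·0.95984937) = 0.449600

x=61.497536 y=0.449600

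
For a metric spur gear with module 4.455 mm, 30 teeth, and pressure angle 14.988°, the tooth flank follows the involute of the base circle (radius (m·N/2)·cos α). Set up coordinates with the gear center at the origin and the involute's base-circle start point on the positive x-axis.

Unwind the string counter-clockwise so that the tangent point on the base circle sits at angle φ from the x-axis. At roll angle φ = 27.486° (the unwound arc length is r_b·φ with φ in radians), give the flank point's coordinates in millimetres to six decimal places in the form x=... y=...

x=71.557417 y=2.321266

pitch radius r_p = m·N/2 = 4.455·30/2 = 66.825000
base radius r_b = r_p·cos α = 66.825000·cos 14.988° = 64.551614
roll angle φ = 27.486° = 0.47972120 rad
x = r_b·(cos φ + φ·sin φ) = 64.551614·(0.88712363 + 0.47972120·0.46153186) = 71.557417
y = r_b·(sin φ − φ·cos φ) = 64.551614·(0.46153186 − 0.47972120·0.88712363) = 2.321266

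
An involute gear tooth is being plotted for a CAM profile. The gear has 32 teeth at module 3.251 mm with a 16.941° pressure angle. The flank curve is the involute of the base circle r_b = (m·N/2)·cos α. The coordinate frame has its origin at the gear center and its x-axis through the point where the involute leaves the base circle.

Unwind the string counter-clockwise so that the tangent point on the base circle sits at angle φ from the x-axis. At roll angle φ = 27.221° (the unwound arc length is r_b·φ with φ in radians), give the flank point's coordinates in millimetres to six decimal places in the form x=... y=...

x=55.061529 y=1.738835

pitch radius r_p = m·N/2 = 3.251·32/2 = 52.016000
base radius r_b = r_p·cos α = 52.016000·cos 16.941° = 49.758782
roll angle φ = 27.221° = 0.47509608 rad
x = r_b·(cos φ + φ·sin φ) = 49.758782·(0.88924878 + 0.47509608·0.45742388) = 55.061529
y = r_b·(sin φ − φ·cos φ) = 49.758782·(0.45742388 − 0.47509608·0.88924878) = 1.738835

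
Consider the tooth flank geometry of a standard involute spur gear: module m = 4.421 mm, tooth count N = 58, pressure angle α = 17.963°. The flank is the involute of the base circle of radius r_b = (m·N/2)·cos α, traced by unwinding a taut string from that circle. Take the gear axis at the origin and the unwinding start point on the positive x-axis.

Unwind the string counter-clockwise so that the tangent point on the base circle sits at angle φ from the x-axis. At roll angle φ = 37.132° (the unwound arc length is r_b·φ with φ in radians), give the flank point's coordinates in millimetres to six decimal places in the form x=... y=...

pitch radius r_p = m·N/2 = 4.421·58/2 = 128.209000
base radius r_b = r_p·cos α = 128.209000·cos 17.963° = 121.959564
roll angle φ = 37.132° = 0.64807566 rad
x = r_b·(cos φ + φ·sin φ) = 121.959564·(0.79724691 + 0.64807566·0.60365335) = 144.944058
y = r_b·(sin φ − φ·cos φ) = 121.959564·(0.60365335 − 0.64807566·0.79724691) = 10.607681

x=144.944058 y=10.607681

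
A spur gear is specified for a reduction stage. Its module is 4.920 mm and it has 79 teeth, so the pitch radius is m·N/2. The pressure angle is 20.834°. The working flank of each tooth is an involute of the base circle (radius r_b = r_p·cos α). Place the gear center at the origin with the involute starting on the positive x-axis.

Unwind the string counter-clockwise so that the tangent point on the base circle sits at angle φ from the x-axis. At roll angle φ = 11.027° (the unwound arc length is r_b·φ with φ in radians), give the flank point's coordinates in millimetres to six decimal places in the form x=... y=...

pitch radius r_p = m·N/2 = 4.920·79/2 = 194.340000
base radius r_b = r_p·cos α = 194.340000·cos 20.834° = 181.633038
roll angle φ = 11.027° = 0.19245746 rad
x = r_b·(cos φ + φ·sin φ) = 181.633038·(0.98153716 + 0.19245746·0.19127156) = 184.965785
y = r_b·(sin φ − φ·cos φ) = 181.633038·(0.19127156 − 0.19245746·0.98153716) = 0.430000

x=184.965785 y=0.430000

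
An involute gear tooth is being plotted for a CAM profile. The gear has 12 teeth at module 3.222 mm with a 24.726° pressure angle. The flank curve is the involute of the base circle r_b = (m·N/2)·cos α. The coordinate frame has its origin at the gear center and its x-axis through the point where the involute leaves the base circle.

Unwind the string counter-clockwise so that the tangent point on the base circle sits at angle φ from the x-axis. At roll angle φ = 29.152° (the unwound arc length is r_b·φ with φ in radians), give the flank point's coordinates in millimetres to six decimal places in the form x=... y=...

pitch radius r_p = m·N/2 = 3.222·12/2 = 19.332000
base radius r_b = r_p·cos α = 19.332000·cos 24.726° = 17.559613
roll angle φ = 29.152° = 0.50879838 rad
x = r_b·(cos φ + φ·sin φ) = 17.559613·(0.87333048 + 0.50879838·0.48712819) = 19.687495
y = r_b·(sin φ − φ·cos φ) = 17.559613·(0.48712819 − 0.50879838·0.87333048) = 0.751184

x=19.687495 y=0.751184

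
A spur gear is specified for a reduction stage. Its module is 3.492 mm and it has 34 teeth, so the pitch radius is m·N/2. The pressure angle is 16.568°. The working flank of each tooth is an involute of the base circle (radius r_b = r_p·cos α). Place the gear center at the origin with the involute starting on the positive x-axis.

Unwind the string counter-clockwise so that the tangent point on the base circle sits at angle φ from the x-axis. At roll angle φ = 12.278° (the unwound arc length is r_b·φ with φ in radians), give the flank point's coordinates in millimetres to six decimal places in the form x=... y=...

x=58.190797 y=0.185783

pitch radius r_p = m·N/2 = 3.492·34/2 = 59.364000
base radius r_b = r_p·cos α = 59.364000·cos 16.568° = 56.899324
roll angle φ = 12.278° = 0.21429153 rad
x = r_b·(cos φ + φ·sin φ) = 56.899324·(0.97712730 + 0.21429153·0.21265521) = 58.190797
y = r_b·(sin φ − φ·cos φ) = 56.899324·(0.21265521 − 0.21429153·0.97712730) = 0.185783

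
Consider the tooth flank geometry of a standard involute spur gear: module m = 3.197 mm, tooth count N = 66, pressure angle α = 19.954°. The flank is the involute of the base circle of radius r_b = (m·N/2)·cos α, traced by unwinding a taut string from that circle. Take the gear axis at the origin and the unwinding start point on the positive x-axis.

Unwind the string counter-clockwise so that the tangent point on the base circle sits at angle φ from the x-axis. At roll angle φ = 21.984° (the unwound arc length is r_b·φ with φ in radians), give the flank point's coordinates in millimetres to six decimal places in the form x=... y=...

x=106.200709 y=1.839895

pitch radius r_p = m·N/2 = 3.197·66/2 = 105.501000
base radius r_b = r_p·cos α = 105.501000·cos 19.954° = 99.167449
roll angle φ = 21.984° = 0.38369318 rad
x = r_b·(cos φ + φ·sin φ) = 99.167449·(0.92728843 + 0.38369318·0.37434766) = 106.200709
y = r_b·(sin φ − φ·cos φ) = 99.167449·(0.37434766 − 0.38369318·0.92728843) = 1.839895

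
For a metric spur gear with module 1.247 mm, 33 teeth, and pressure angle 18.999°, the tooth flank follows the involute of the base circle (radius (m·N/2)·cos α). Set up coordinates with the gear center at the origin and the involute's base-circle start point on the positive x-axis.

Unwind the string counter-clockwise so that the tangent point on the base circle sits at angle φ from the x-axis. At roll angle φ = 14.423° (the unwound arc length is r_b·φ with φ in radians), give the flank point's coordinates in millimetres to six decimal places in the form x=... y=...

x=20.061299 y=0.102789

pitch radius r_p = m·N/2 = 1.247·33/2 = 20.575500
base radius r_b = r_p·cos α = 20.575500·cos 18.999° = 19.454634
roll angle φ = 14.423° = 0.25172884 rad
x = r_b·(cos φ + φ·sin φ) = 19.454634·(0.96848325 + 0.25172884·0.24907868) = 20.061299
y = r_b·(sin φ − φ·cos φ) = 19.454634·(0.24907868 − 0.25172884·0.96848325) = 0.102789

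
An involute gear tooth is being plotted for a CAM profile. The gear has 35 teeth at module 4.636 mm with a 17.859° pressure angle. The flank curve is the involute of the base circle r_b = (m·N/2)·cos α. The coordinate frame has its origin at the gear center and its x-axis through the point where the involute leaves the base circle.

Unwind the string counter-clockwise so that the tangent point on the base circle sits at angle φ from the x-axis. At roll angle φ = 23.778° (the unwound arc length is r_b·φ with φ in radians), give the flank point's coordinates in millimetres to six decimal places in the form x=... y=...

x=83.586890 y=1.808307

pitch radius r_p = m·N/2 = 4.636·35/2 = 81.130000
base radius r_b = r_p·cos α = 81.130000·cos 17.859° = 77.220678
roll angle φ = 23.778° = 0.41500439 rad
x = r_b·(cos φ + φ·sin φ) = 77.220678·(0.91511455 + 0.41500439·0.40319395) = 83.586890
y = r_b·(sin φ − φ·cos φ) = 77.220678·(0.40319395 − 0.41500439·0.91511455) = 1.808307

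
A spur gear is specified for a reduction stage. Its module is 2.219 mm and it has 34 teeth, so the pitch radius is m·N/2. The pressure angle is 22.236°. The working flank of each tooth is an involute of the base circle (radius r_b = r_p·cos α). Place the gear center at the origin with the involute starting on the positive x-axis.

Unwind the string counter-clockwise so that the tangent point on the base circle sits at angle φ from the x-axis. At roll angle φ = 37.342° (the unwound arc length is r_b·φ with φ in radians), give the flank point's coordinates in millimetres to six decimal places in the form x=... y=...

x=41.564452 y=3.087364

pitch radius r_p = m·N/2 = 2.219·34/2 = 37.723000
base radius r_b = r_p·cos α = 37.723000·cos 22.236° = 34.917654
roll angle φ = 37.342° = 0.65174085 rad
x = r_b·(cos φ + φ·sin φ) = 34.917654·(0.79502905 + 0.65174085·0.60657135) = 41.564452
y = r_b·(sin φ − φ·cos φ) = 34.917654·(0.60657135 − 0.65174085·0.79502905) = 3.087364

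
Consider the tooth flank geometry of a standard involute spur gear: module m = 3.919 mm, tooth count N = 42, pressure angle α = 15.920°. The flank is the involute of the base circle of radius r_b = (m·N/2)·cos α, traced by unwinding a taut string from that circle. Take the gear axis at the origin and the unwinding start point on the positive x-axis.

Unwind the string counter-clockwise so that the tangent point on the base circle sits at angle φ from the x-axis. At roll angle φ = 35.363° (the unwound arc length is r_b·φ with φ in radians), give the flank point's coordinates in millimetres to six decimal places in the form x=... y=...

pitch radius r_p = m·N/2 = 3.919·42/2 = 82.299000
base radius r_b = r_p·cos α = 82.299000·cos 15.920° = 79.142473
roll angle φ = 35.363° = 0.61720078 rad
x = r_b·(cos φ + φ·sin φ) = 79.142473·(0.81550171 + 0.61720078·0.57875467) = 92.811133
y = r_b·(sin φ − φ·cos φ) = 79.142473·(0.57875467 − 0.61720078·0.81550171) = 5.969430

x=92.811133 y=5.969430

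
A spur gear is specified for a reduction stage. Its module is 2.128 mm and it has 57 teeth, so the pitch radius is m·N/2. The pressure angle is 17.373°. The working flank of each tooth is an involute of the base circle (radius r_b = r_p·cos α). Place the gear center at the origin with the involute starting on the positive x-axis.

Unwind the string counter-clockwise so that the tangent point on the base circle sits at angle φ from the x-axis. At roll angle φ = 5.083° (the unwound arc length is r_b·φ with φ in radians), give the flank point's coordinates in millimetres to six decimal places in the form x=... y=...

pitch radius r_p = m·N/2 = 2.128·57/2 = 60.648000
base radius r_b = r_p·cos α = 60.648000·cos 17.373° = 57.881308
roll angle φ = 5.083° = 0.08871509 rad
x = r_b·(cos φ + φ·sin φ) = 57.881308·(0.99606740 + 0.08871509·0.08859876) = 58.108633
y = r_b·(sin φ − φ·cos φ) = 57.881308·(0.08859876 − 0.08871509·0.99606740) = 0.013461

x=58.108633 y=0.013461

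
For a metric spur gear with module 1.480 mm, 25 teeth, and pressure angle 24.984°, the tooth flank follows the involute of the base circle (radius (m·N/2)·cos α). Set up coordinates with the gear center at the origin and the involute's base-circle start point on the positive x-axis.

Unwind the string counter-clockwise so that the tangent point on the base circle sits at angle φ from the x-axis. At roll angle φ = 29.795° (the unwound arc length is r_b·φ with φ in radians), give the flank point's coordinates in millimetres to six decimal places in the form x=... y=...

pitch radius r_p = m·N/2 = 1.480·25/2 = 18.500000
base radius r_b = r_p·cos α = 18.500000·cos 24.984° = 16.768877
roll angle φ = 29.795° = 0.52002085 rad
x = r_b·(cos φ + φ·sin φ) = 16.768877·(0.86780882 + 0.52002085·0.49689823) = 18.885214
y = r_b·(sin φ − φ·cos φ) = 16.768877·(0.49689823 − 0.52002085·0.86780882) = 0.764989

x=18.885214 y=0.764989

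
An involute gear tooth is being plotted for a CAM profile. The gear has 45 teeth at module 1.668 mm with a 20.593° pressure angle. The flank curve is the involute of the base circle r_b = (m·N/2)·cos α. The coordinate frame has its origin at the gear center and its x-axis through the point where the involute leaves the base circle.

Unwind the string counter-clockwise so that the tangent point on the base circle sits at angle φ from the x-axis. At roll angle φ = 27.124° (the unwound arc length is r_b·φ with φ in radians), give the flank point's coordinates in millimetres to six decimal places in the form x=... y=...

x=38.850810 y=1.214814

pitch radius r_p = m·N/2 = 1.668·45/2 = 37.530000
base radius r_b = r_p·cos α = 37.530000·cos 20.593° = 35.131927
roll angle φ = 27.124° = 0.47340311 rad
x = r_b·(cos φ + φ·sin φ) = 35.131927·(0.89002191 + 0.47340311·0.45591776) = 38.850810
y = r_b·(sin φ − φ·cos φ) = 35.131927·(0.45591776 − 0.47340311·0.89002191) = 1.214814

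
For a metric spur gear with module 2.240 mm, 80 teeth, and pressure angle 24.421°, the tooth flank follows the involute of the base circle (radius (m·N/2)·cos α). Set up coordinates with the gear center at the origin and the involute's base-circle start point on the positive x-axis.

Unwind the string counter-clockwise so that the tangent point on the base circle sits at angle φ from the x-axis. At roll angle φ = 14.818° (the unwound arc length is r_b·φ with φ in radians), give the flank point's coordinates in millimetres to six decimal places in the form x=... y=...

x=84.266626 y=0.467278

pitch radius r_p = m·N/2 = 2.240·80/2 = 89.600000
base radius r_b = r_p·cos α = 89.600000·cos 24.421° = 81.583684
roll angle φ = 14.818° = 0.25862289 rad
x = r_b·(cos φ + φ·sin φ) = 81.583684·(0.96674309 + 0.25862289·0.25574948) = 84.266626
y = r_b·(sin φ − φ·cos φ) = 81.583684·(0.25574948 − 0.25862289·0.96674309) = 0.467278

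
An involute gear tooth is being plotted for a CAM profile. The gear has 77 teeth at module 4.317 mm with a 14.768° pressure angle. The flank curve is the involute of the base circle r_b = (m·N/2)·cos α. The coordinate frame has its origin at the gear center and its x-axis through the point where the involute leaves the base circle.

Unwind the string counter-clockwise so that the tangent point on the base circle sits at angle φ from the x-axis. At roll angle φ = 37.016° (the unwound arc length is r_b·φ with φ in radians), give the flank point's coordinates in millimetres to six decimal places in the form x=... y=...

x=190.834272 y=13.851511

pitch radius r_p = m·N/2 = 4.317·77/2 = 166.204500
base radius r_b = r_p·cos α = 166.204500·cos 14.768° = 160.714085
roll angle φ = 37.016° = 0.64605108 rad
x = r_b·(cos φ + φ·sin φ) = 160.714085·(0.79846742 + 0.64605108·0.60203802) = 190.834272
y = r_b·(sin φ − φ·cos φ) = 160.714085·(0.60203802 − 0.64605108·0.79846742) = 13.851511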